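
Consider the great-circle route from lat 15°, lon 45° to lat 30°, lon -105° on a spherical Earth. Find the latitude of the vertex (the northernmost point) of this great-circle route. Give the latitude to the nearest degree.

The great circle lies in the plane with unit normal n̂ = (p₁ × p₂)/|p₁ × p₂|.
Here n̂_z ≈ -0.520; the vertex latitude is φ_max = arccos|n̂_z| ≈ 58.6°.
Check via Clairaut: cos φ_max = |cos φ₁| · sin C = cos(15.0°)·sin(32.6°) ≈ 0.520, again giving ≈ 58.6°.

≈ 59°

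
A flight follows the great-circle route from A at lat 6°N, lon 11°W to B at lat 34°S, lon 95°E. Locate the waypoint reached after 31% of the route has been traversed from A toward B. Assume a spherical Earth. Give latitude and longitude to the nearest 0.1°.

≈ lat 12.3°S, lon 16.7°E

Write both endpoints as unit vectors p₁, p₂ with components (cos φ cos λ, cos φ sin λ, sin φ).
The central angle between the endpoints is δ = arccos(p₁·p₂) ≈ 1.861 rad (106.6°).
Interpolate at f = 0.31 with slerp weights a = sin((1−f)δ)/sin δ ≈ 1.001, b = sin(fδ)/sin δ ≈ 0.569.
p = a·p₁ + b·p₂ ≈ (0.936, 0.280, -0.214); φ = arcsin(p_z) ≈ -12.33°, λ = atan2(p_y, p_x) ≈ 16.66°.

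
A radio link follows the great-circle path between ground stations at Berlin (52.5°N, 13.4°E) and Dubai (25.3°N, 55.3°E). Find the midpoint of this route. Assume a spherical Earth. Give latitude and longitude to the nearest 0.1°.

Convert each endpoint to a unit vector on the sphere (x = cos φ cos λ, y = cos φ sin λ, z = sin φ).
The central angle between the endpoints is δ = arccos(p₁·p₂) ≈ 0.725 rad (41.5°).
Interpolate at f = 1/2 with slerp weights a = sin((1−f)δ)/sin δ ≈ 0.535, b = sin(fδ)/sin δ ≈ 0.535.
p = a·p₁ + b·p₂ ≈ (0.592, 0.473, 0.653); φ = arcsin(p_z) ≈ 40.75°, λ = atan2(p_y, p_x) ≈ 38.62°.

≈ 40.7°N, 38.6°E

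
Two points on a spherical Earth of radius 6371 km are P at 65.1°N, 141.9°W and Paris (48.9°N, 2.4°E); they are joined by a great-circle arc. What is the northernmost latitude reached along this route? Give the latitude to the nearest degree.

The great circle lies in the plane with unit normal n̂ = (p₁ × p₂)/|p₁ × p₂|.
Here n̂_z ≈ +0.182; the vertex latitude is φ_max = arccos|n̂_z| ≈ 79.5°.
Check via Clairaut: cos φ_max = |cos φ₁| · sin C = cos(65.1°)·sin(25.6°) ≈ 0.182, again giving ≈ 79.5°.

≈ 80°N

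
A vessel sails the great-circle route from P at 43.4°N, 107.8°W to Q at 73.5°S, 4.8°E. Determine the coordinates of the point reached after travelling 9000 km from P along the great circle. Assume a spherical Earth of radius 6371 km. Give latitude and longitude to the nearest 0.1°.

The haversine formula gives a central angle δ ≈ 2.401 rad (137.6°) between the endpoints. The total great-circle distance is δ·R ≈ 2.401 × 6371 ≈ 15297 km, so the target fraction is f = 9000/15297 ≈ 0.588.
Interpolate at f ≈ 0.588 with slerp weights a = sin((1−f)δ)/sin δ ≈ 1.238, b = sin(fδ)/sin δ ≈ 1.464.
p = a·p₁ + b·p₂ ≈ (0.139, -0.822, -0.553); φ = arcsin(p_z) ≈ -33.57°, λ = atan2(p_y, p_x) ≈ -80.38°.

≈ 33.6°S, 80.4°W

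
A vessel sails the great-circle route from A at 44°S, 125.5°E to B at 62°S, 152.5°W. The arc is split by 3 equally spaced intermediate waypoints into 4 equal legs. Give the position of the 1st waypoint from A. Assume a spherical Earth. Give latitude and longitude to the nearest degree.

The haversine formula gives a central angle δ ≈ 0.850 rad (48.7°) between the endpoints.
Interpolate at f = 1/4 with slerp weights a = sin((1−f)δ)/sin δ ≈ 0.792, b = sin(fδ)/sin δ ≈ 0.281.
p = a·p₁ + b·p₂ ≈ (-0.448, 0.403, -0.798); φ = arcsin(p_z) ≈ -52.95°, λ = atan2(p_y, p_x) ≈ 138.01°.

≈ 53°S, 138°E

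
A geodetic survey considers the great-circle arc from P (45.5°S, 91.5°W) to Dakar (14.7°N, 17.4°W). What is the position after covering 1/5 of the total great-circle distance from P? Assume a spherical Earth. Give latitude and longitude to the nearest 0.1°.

From cos δ = sin φ₁ sin φ₂ + cos φ₁ cos φ₂ cos Δλ, the central angle is δ ≈ 1.566 rad (89.7°).
Interpolate at f = 1/5 with slerp weights a = sin((1−f)δ)/sin δ ≈ 0.950, b = sin(fδ)/sin δ ≈ 0.308.
p = a·p₁ + b·p₂ ≈ (0.267, -0.755, -0.599); φ = arcsin(p_z) ≈ -36.82°, λ = atan2(p_y, p_x) ≈ -70.52°.

≈ (36.8°S, 70.5°W)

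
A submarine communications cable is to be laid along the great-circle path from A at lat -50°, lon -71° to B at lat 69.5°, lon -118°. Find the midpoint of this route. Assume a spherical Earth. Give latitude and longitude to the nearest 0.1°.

Write both endpoints as unit vectors p₁, p₂ with components (cos φ cos λ, cos φ sin λ, sin φ).
The central angle between the endpoints is δ = arccos(p₁·p₂) ≈ 2.170 rad (124.3°).
Interpolate at f = 1/2 with slerp weights a = sin((1−f)δ)/sin δ ≈ 1.071, b = sin(fδ)/sin δ ≈ 1.071.
p = a·p₁ + b·p₂ ≈ (0.048, -0.982, 0.183); φ = arcsin(p_z) ≈ 10.53°, λ = atan2(p_y, p_x) ≈ -87.20°.

≈ lat 10.5°, lon -87.2°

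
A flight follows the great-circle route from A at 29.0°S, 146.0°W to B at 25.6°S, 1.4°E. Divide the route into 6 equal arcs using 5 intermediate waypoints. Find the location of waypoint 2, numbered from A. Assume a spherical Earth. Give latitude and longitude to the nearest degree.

Write both endpoints as unit vectors p₁, p₂ with components (cos φ cos λ, cos φ sin λ, sin φ).
The central angle between the endpoints is δ = arccos(p₁·p₂) ≈ 2.043 rad (117.1°).
Interpolate at f = 2/6 with slerp weights a = sin((1−f)δ)/sin δ ≈ 1.099, b = sin(fδ)/sin δ ≈ 0.707.
p = a·p₁ + b·p₂ ≈ (-0.159, -0.522, -0.838); φ = arcsin(p_z) ≈ -56.94°, λ = atan2(p_y, p_x) ≈ -106.96°.

≈ 57°S, 107°W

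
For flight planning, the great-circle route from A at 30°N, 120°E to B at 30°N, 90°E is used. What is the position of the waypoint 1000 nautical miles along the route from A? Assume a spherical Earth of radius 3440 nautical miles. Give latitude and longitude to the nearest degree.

≈ 31°N, 101°E

Write both endpoints as unit vectors p₁, p₂ with components (cos φ cos λ, cos φ sin λ, sin φ).
The central angle between the endpoints is δ = arccos(p₁·p₂) ≈ 0.452 rad (25.9°). The total great-circle distance is δ·R ≈ 0.452 × 3440 ≈ 1555 nmi, so the target fraction is f = 1000/1555 ≈ 0.643.
Interpolate at f ≈ 0.643 with slerp weights a = sin((1−f)δ)/sin δ ≈ 0.368, b = sin(fδ)/sin δ ≈ 0.656.
p = a·p₁ + b·p₂ ≈ (-0.159, 0.844, 0.512); φ = arcsin(p_z) ≈ 30.80°, λ = atan2(p_y, p_x) ≈ 100.69°.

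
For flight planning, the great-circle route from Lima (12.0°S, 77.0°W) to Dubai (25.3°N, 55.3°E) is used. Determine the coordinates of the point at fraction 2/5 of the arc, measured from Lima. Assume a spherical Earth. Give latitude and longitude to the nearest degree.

≈ (11°N, 29°W)

The haversine formula gives a central angle δ ≈ 2.324 rad (133.2°) between the endpoints.
Interpolate at f = 2/5 with slerp weights a = sin((1−f)δ)/sin δ ≈ 1.350, b = sin(fδ)/sin δ ≈ 1.099.
p = a·p₁ + b·p₂ ≈ (0.862, -0.470, 0.189); φ = arcsin(p_z) ≈ 10.89°, λ = atan2(p_y, p_x) ≈ -28.58°.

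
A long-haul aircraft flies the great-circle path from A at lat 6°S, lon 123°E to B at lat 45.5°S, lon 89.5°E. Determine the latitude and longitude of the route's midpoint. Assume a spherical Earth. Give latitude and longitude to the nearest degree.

≈ lat 27°S, lon 109°E

Write both endpoints as unit vectors p₁, p₂ with components (cos φ cos λ, cos φ sin λ, sin φ).
The central angle between the endpoints is δ = arccos(p₁·p₂) ≈ 0.856 rad (49.0°).
Interpolate at f = 1/2 with slerp weights a = sin((1−f)δ)/sin δ ≈ 0.550, b = sin(fδ)/sin δ ≈ 0.550.
p = a·p₁ + b·p₂ ≈ (-0.294, 0.843, -0.449); φ = arcsin(p_z) ≈ -26.70°, λ = atan2(p_y, p_x) ≈ 109.23°.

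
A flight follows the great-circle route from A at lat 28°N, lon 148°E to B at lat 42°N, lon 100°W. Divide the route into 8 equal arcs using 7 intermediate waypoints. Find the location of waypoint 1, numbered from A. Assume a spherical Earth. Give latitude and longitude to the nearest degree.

Convert each endpoint to a unit vector on the sphere (x = cos φ cos λ, y = cos φ sin λ, z = sin φ).
The central angle between the endpoints is δ = arccos(p₁·p₂) ≈ 1.502 rad (86.1°).
Interpolate at f = 1/8 with slerp weights a = sin((1−f)δ)/sin δ ≈ 0.970, b = sin(fδ)/sin δ ≈ 0.187.
p = a·p₁ + b·p₂ ≈ (-0.750, 0.317, 0.580); φ = arcsin(p_z) ≈ 35.48°, λ = atan2(p_y, p_x) ≈ 157.11°.

≈ lat 35°N, lon 157°E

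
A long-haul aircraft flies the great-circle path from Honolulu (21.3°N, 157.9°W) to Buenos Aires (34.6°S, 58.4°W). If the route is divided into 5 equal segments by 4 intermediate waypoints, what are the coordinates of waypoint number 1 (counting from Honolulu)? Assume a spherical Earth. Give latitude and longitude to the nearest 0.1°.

≈ 9.2°N, 138.9°W

Write both endpoints as unit vectors p₁, p₂ with components (cos φ cos λ, cos φ sin λ, sin φ).
The central angle between the endpoints is δ = arccos(p₁·p₂) ≈ 1.910 rad (109.4°).
Interpolate at f = 1/5 with slerp weights a = sin((1−f)δ)/sin δ ≈ 1.059, b = sin(fδ)/sin δ ≈ 0.395.
p = a·p₁ + b·p₂ ≈ (-0.744, -0.649, 0.160); φ = arcsin(p_z) ≈ 9.23°, λ = atan2(p_y, p_x) ≈ -138.92°.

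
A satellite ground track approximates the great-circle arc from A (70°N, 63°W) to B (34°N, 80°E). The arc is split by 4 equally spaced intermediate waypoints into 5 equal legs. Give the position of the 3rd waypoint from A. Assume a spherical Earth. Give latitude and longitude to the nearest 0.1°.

The haversine formula gives a central angle δ ≈ 1.267 rad (72.6°) between the endpoints.
Interpolate at f = 3/5 with slerp weights a = sin((1−f)δ)/sin δ ≈ 0.509, b = sin(fδ)/sin δ ≈ 0.722.
p = a·p₁ + b·p₂ ≈ (0.183, 0.435, 0.882); φ = arcsin(p_z) ≈ 61.87°, λ = atan2(p_y, p_x) ≈ 67.17°.

≈ (61.9°N, 67.2°E)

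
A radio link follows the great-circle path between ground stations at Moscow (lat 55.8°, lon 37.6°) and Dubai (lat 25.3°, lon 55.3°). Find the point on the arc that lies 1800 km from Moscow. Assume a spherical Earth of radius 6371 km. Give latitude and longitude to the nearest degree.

Convert each endpoint to a unit vector on the sphere (x = cos φ cos λ, y = cos φ sin λ, z = sin φ).
The central angle between the endpoints is δ = arccos(p₁·p₂) ≈ 0.578 rad (33.1°). The total great-circle distance is δ·R ≈ 0.578 × 6371 ≈ 3682 km, so the target fraction is f = 1800/3682 ≈ 0.489.
Interpolate at f ≈ 0.489 with slerp weights a = sin((1−f)δ)/sin δ ≈ 0.533, b = sin(fδ)/sin δ ≈ 0.510.
p = a·p₁ + b·p₂ ≈ (0.500, 0.562, 0.659); φ = arcsin(p_z) ≈ 41.21°, λ = atan2(p_y, p_x) ≈ 48.35°.

≈ lat 41°, lon 48°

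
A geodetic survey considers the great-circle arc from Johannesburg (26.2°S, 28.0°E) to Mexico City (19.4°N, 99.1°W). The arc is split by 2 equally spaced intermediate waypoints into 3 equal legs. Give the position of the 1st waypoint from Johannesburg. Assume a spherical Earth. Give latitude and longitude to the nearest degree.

≈ 16°S, 18°W

Write both endpoints as unit vectors p₁, p₂ with components (cos φ cos λ, cos φ sin λ, sin φ).
The central angle between the endpoints is δ = arccos(p₁·p₂) ≈ 2.288 rad (131.1°).
Interpolate at f = 1/3 with slerp weights a = sin((1−f)δ)/sin δ ≈ 1.325, b = sin(fδ)/sin δ ≈ 0.916.
p = a·p₁ + b·p₂ ≈ (0.913, -0.295, -0.281); φ = arcsin(p_z) ≈ -16.30°, λ = atan2(p_y, p_x) ≈ -17.92°.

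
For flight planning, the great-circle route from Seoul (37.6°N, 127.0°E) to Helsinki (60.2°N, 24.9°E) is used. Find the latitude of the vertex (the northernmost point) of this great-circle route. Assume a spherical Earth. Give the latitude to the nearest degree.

The great circle lies in the plane with unit normal n̂ = (p₁ × p₂)/|p₁ × p₂|.
Here n̂_z ≈ -0.430; the vertex latitude is φ_max = arccos|n̂_z| ≈ 64.5°.

≈ 65°N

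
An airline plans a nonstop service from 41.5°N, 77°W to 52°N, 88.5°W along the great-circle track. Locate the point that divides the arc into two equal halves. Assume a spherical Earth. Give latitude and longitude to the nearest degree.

Convert each endpoint to a unit vector on the sphere (x = cos φ cos λ, y = cos φ sin λ, z = sin φ).
The central angle between the endpoints is δ = arccos(p₁·p₂) ≈ 0.229 rad (13.1°).
Interpolate at f = 1/2 with slerp weights a = sin((1−f)δ)/sin δ ≈ 0.503, b = sin(fδ)/sin δ ≈ 0.503.
p = a·p₁ + b·p₂ ≈ (0.093, -0.677, 0.730); φ = arcsin(p_z) ≈ 46.89°, λ = atan2(p_y, p_x) ≈ -82.19°.

≈ 47°N, 82°W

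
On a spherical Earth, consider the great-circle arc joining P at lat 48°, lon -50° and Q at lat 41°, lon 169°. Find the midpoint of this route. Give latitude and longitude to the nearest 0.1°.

Convert each endpoint to a unit vector on the sphere (x = cos φ cos λ, y = cos φ sin λ, z = sin φ).
The central angle between the endpoints is δ = arccos(p₁·p₂) ≈ 1.476 rad (84.5°).
Interpolate at f = 1/2 with slerp weights a = sin((1−f)δ)/sin δ ≈ 0.676, b = sin(fδ)/sin δ ≈ 0.676.
p = a·p₁ + b·p₂ ≈ (-0.210, -0.249, 0.945); φ = arcsin(p_z) ≈ 70.99°, λ = atan2(p_y, p_x) ≈ -130.13°.

≈ lat 71.0°, lon -130.1°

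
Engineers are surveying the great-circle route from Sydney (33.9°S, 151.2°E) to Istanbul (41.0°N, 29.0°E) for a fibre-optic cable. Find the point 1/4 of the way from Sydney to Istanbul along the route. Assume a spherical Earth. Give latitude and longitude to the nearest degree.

Convert each endpoint to a unit vector on the sphere (x = cos φ cos λ, y = cos φ sin λ, z = sin φ).
The central angle between the endpoints is δ = arccos(p₁·p₂) ≈ 2.346 rad (134.4°).
Interpolate at f = 1/4 with slerp weights a = sin((1−f)δ)/sin δ ≈ 1.375, b = sin(fδ)/sin δ ≈ 0.775.
p = a·p₁ + b·p₂ ≈ (-0.489, 0.833, -0.259); φ = arcsin(p_z) ≈ -14.99°, λ = atan2(p_y, p_x) ≈ 120.39°.

≈ 15°S, 120°E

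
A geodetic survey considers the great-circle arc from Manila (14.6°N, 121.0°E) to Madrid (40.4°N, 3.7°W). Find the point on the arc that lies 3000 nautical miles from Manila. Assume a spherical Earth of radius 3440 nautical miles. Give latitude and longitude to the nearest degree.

≈ 47°N, 75°E

Convert each endpoint to a unit vector on the sphere (x = cos φ cos λ, y = cos φ sin λ, z = sin φ).
The central angle between the endpoints is δ = arccos(p₁·p₂) ≈ 1.830 rad (104.8°). The total great-circle distance is δ·R ≈ 1.830 × 3440 ≈ 6295 nmi, so the target fraction is f = 3000/6295 ≈ 0.477.
Interpolate at f ≈ 0.477 with slerp weights a = sin((1−f)δ)/sin δ ≈ 0.846, b = sin(fδ)/sin δ ≈ 0.792.
p = a·p₁ + b·p₂ ≈ (0.180, 0.663, 0.727); φ = arcsin(p_z) ≈ 46.61°, λ = atan2(p_y, p_x) ≈ 74.79°.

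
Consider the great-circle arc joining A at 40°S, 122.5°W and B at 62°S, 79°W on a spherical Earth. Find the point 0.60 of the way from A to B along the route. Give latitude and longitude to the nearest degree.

The haversine formula gives a central angle δ ≈ 0.595 rad (34.1°) between the endpoints.
Interpolate at f = 0.60 with slerp weights a = sin((1−f)δ)/sin δ ≈ 0.421, b = sin(fδ)/sin δ ≈ 0.623.
p = a·p₁ + b·p₂ ≈ (-0.117, -0.559, -0.821); φ = arcsin(p_z) ≈ -55.17°, λ = atan2(p_y, p_x) ≈ -101.85°.

≈ 55°S, 102°W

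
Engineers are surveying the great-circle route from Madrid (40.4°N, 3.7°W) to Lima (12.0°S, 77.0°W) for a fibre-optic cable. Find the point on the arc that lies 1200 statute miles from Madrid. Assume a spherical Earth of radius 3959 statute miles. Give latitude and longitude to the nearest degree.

≈ 33°N, 23°W

From cos δ = sin φ₁ sin φ₂ + cos φ₁ cos φ₂ cos Δλ, the central angle is δ ≈ 1.491 rad (85.5°). The total great-circle distance is δ·R ≈ 1.491 × 3959 ≈ 5904 mi, so the target fraction is f = 1200/5904 ≈ 0.203.
Interpolate at f ≈ 0.203 with slerp weights a = sin((1−f)δ)/sin δ ≈ 0.931, b = sin(fδ)/sin δ ≈ 0.299.
p = a·p₁ + b·p₂ ≈ (0.773, -0.331, 0.541); φ = arcsin(p_z) ≈ 32.75°, λ = atan2(p_y, p_x) ≈ -23.18°.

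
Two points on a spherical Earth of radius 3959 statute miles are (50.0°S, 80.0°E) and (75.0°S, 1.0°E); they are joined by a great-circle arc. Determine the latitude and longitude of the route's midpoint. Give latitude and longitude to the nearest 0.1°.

Convert each endpoint to a unit vector on the sphere (x = cos φ cos λ, y = cos φ sin λ, z = sin φ).
The central angle between the endpoints is δ = arccos(p₁·p₂) ≈ 0.689 rad (39.5°).
Interpolate at f = 1/2 with slerp weights a = sin((1−f)δ)/sin δ ≈ 0.531, b = sin(fδ)/sin δ ≈ 0.531.
p = a·p₁ + b·p₂ ≈ (0.197, 0.339, -0.920); φ = arcsin(p_z) ≈ -66.94°, λ = atan2(p_y, p_x) ≈ 59.84°.

≈ (66.9°S, 59.8°E)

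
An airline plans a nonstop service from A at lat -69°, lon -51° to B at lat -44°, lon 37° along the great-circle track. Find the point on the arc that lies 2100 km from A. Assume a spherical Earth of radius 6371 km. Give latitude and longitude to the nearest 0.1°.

≈ lat -66.6°, lon 0.2°

From cos δ = sin φ₁ sin φ₂ + cos φ₁ cos φ₂ cos Δλ, the central angle is δ ≈ 0.853 rad (48.9°). The total great-circle distance is δ·R ≈ 0.853 × 6371 ≈ 5436 km, so the target fraction is f = 2100/5436 ≈ 0.386.
Interpolate at f ≈ 0.386 with slerp weights a = sin((1−f)δ)/sin δ ≈ 0.664, b = sin(fδ)/sin δ ≈ 0.430.
p = a·p₁ + b·p₂ ≈ (0.396, 0.001, -0.918); φ = arcsin(p_z) ≈ -66.64°, λ = atan2(p_y, p_x) ≈ 0.16°.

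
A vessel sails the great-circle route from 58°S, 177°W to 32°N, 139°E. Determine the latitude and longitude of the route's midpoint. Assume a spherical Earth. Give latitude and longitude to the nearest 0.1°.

Write both endpoints as unit vectors p₁, p₂ with components (cos φ cos λ, cos φ sin λ, sin φ).
The central angle between the endpoints is δ = arccos(p₁·p₂) ≈ 1.697 rad (97.2°).
Interpolate at f = 1/2 with slerp weights a = sin((1−f)δ)/sin δ ≈ 0.756, b = sin(fδ)/sin δ ≈ 0.756.
p = a·p₁ + b·p₂ ≈ (-0.884, 0.400, -0.241); φ = arcsin(p_z) ≈ -13.92°, λ = atan2(p_y, p_x) ≈ 155.67°.

≈ 13.9°S, 155.7°E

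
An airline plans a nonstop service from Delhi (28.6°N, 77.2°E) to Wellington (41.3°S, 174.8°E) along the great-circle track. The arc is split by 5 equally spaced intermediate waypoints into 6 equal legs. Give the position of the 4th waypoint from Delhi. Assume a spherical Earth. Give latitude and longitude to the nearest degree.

≈ 22°S, 136°E

Write both endpoints as unit vectors p₁, p₂ with components (cos φ cos λ, cos φ sin λ, sin φ).
The central angle between the endpoints is δ = arccos(p₁·p₂) ≈ 1.986 rad (113.8°).
Interpolate at f = 4/6 with slerp weights a = sin((1−f)δ)/sin δ ≈ 0.672, b = sin(fδ)/sin δ ≈ 1.060.
p = a·p₁ + b·p₂ ≈ (-0.662, 0.647, -0.378); φ = arcsin(p_z) ≈ -22.20°, λ = atan2(p_y, p_x) ≈ 135.65°.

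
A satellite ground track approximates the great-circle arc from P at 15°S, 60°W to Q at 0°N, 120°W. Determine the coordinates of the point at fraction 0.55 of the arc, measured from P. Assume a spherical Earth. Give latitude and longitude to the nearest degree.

Convert each endpoint to a unit vector on the sphere (x = cos φ cos λ, y = cos φ sin λ, z = sin φ).
The central angle between the endpoints is δ = arccos(p₁·p₂) ≈ 1.067 rad (61.1°).
Interpolate at f = 0.55 with slerp weights a = sin((1−f)δ)/sin δ ≈ 0.527, b = sin(fδ)/sin δ ≈ 0.632.
p = a·p₁ + b·p₂ ≈ (-0.061, -0.989, -0.137); φ = arcsin(p_z) ≈ -7.85°, λ = atan2(p_y, p_x) ≈ -93.55°.

≈ 8°S, 94°W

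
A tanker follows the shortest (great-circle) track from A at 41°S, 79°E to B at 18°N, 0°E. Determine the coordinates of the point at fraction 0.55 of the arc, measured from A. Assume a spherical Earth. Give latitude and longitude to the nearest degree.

≈ 11°S, 31°E

Convert each endpoint to a unit vector on the sphere (x = cos φ cos λ, y = cos φ sin λ, z = sin φ).
The central angle between the endpoints is δ = arccos(p₁·p₂) ≈ 1.637 rad (93.8°).
Interpolate at f = 0.55 with slerp weights a = sin((1−f)δ)/sin δ ≈ 0.673, b = sin(fδ)/sin δ ≈ 0.785.
p = a·p₁ + b·p₂ ≈ (0.844, 0.499, -0.199); φ = arcsin(p_z) ≈ -11.48°, λ = atan2(p_y, p_x) ≈ 30.59°.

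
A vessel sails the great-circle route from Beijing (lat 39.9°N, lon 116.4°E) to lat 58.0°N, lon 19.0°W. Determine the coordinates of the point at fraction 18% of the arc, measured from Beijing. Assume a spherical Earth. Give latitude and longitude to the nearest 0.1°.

≈ lat 52.1°N, lon 108.0°E

Write both endpoints as unit vectors p₁, p₂ with components (cos φ cos λ, cos φ sin λ, sin φ).
The central angle between the endpoints is δ = arccos(p₁·p₂) ≈ 1.313 rad (75.3°).
Interpolate at f = 0.18 with slerp weights a = sin((1−f)δ)/sin δ ≈ 0.911, b = sin(fδ)/sin δ ≈ 0.242.
p = a·p₁ + b·p₂ ≈ (-0.189, 0.584, 0.789); φ = arcsin(p_z) ≈ 52.14°, λ = atan2(p_y, p_x) ≈ 107.96°.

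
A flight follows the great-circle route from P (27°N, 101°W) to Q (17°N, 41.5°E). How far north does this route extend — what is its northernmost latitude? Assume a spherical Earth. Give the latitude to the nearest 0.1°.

≈ 51.8°N

The great circle lies in the plane with unit normal n̂ = (p₁ × p₂)/|p₁ × p₂|.
Here n̂_z ≈ +0.618; the vertex latitude is φ_max = arccos|n̂_z| ≈ 51.8°.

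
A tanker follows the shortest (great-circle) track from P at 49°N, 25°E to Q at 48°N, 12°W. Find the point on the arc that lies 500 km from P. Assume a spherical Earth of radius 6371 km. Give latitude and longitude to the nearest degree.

Write both endpoints as unit vectors p₁, p₂ with components (cos φ cos λ, cos φ sin λ, sin φ).
The central angle between the endpoints is δ = arccos(p₁·p₂) ≈ 0.424 rad (24.3°). The total great-circle distance is δ·R ≈ 0.424 × 6371 ≈ 2701 km, so the target fraction is f = 500/2701 ≈ 0.185.
Interpolate at f ≈ 0.185 with slerp weights a = sin((1−f)δ)/sin δ ≈ 0.823, b = sin(fδ)/sin δ ≈ 0.191.
p = a·p₁ + b·p₂ ≈ (0.614, 0.202, 0.763); φ = arcsin(p_z) ≈ 49.72°, λ = atan2(p_y, p_x) ≈ 18.18°.

≈ 50°N, 18°E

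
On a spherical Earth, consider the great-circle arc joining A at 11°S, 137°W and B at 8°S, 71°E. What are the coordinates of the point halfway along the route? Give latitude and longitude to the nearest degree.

From cos δ = sin φ₁ sin φ₂ + cos φ₁ cos φ₂ cos Δλ, the central angle is δ ≈ 2.553 rad (146.3°).
Interpolate at f = 1/2 with slerp weights a = sin((1−f)δ)/sin δ ≈ 1.724, b = sin(fδ)/sin δ ≈ 1.724.
p = a·p₁ + b·p₂ ≈ (-0.682, 0.460, -0.569); φ = arcsin(p_z) ≈ -34.67°, λ = atan2(p_y, p_x) ≈ 145.99°.

≈ 35°S, 146°E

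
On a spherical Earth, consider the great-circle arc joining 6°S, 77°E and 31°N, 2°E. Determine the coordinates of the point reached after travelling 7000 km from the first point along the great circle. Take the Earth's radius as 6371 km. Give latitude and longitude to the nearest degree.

Write both endpoints as unit vectors p₁, p₂ with components (cos φ cos λ, cos φ sin λ, sin φ).
The central angle between the endpoints is δ = arccos(p₁·p₂) ≈ 1.403 rad (80.4°). The total great-circle distance is δ·R ≈ 1.403 × 6371 ≈ 8940 km, so the target fraction is f = 7000/8940 ≈ 0.783.
Interpolate at f ≈ 0.783 with slerp weights a = sin((1−f)δ)/sin δ ≈ 0.304, b = sin(fδ)/sin δ ≈ 0.903.
p = a·p₁ + b·p₂ ≈ (0.842, 0.322, 0.433); φ = arcsin(p_z) ≈ 25.69°, λ = atan2(p_y, p_x) ≈ 20.91°.

≈ 26°N, 21°E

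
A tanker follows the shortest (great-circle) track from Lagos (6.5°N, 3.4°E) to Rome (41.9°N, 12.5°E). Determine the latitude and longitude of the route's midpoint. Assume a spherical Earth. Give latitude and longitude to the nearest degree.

From cos δ = sin φ₁ sin φ₂ + cos φ₁ cos φ₂ cos Δλ, the central angle is δ ≈ 0.634 rad (36.3°).
Interpolate at f = 1/2 with slerp weights a = sin((1−f)δ)/sin δ ≈ 0.526, b = sin(fδ)/sin δ ≈ 0.526.
p = a·p₁ + b·p₂ ≈ (0.904, 0.116, 0.411); φ = arcsin(p_z) ≈ 24.27°, λ = atan2(p_y, p_x) ≈ 7.30°.

≈ 24°N, 7°E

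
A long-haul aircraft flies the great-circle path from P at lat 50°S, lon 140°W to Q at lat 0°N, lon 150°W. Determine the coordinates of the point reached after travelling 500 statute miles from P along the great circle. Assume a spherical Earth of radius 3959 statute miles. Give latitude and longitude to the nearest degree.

The haversine formula gives a central angle δ ≈ 0.885 rad (50.7°) between the endpoints. The total great-circle distance is δ·R ≈ 0.885 × 3959 ≈ 3505 mi, so the target fraction is f = 500/3505 ≈ 0.143.
Interpolate at f ≈ 0.143 with slerp weights a = sin((1−f)δ)/sin δ ≈ 0.889, b = sin(fδ)/sin δ ≈ 0.163.
p = a·p₁ + b·p₂ ≈ (-0.579, -0.449, -0.681); φ = arcsin(p_z) ≈ -42.93°, λ = atan2(p_y, p_x) ≈ -142.21°.

≈ lat 43°S, lon 142°W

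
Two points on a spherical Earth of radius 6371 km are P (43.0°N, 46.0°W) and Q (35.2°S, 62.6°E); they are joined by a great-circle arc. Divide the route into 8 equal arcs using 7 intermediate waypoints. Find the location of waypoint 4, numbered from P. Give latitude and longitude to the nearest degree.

≈ (7°N, 13°E)

Write both endpoints as unit vectors p₁, p₂ with components (cos φ cos λ, cos φ sin λ, sin φ).
The central angle between the endpoints is δ = arccos(p₁·p₂) ≈ 2.194 rad (125.7°).
Interpolate at f = 4/8 with slerp weights a = sin((1−f)δ)/sin δ ≈ 1.096, b = sin(fδ)/sin δ ≈ 1.096.
p = a·p₁ + b·p₂ ≈ (0.969, 0.219, 0.116); φ = arcsin(p_z) ≈ 6.64°, λ = atan2(p_y, p_x) ≈ 12.71°.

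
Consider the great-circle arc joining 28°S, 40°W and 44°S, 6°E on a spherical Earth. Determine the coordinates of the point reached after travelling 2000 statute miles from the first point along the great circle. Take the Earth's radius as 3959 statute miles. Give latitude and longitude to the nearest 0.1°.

From cos δ = sin φ₁ sin φ₂ + cos φ₁ cos φ₂ cos Δλ, the central angle is δ ≈ 0.696 rad (39.9°). The total great-circle distance is δ·R ≈ 0.696 × 3959 ≈ 2756 mi, so the target fraction is f = 2000/2756 ≈ 0.726.
Interpolate at f ≈ 0.726 with slerp weights a = sin((1−f)δ)/sin δ ≈ 0.296, b = sin(fδ)/sin δ ≈ 0.755.
p = a·p₁ + b·p₂ ≈ (0.740, -0.111, -0.663); φ = arcsin(p_z) ≈ -41.55°, λ = atan2(p_y, p_x) ≈ -8.55°.

≈ 41.5°S, 8.5°W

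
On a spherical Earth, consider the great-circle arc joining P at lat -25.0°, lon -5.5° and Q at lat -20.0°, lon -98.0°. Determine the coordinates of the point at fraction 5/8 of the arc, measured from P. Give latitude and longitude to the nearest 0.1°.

Write both endpoints as unit vectors p₁, p₂ with components (cos φ cos λ, cos φ sin λ, sin φ).
The central angle between the endpoints is δ = arccos(p₁·p₂) ≈ 1.463 rad (83.8°).
Interpolate at f = 5/8 with slerp weights a = sin((1−f)δ)/sin δ ≈ 0.525, b = sin(fδ)/sin δ ≈ 0.797.
p = a·p₁ + b·p₂ ≈ (0.369, -0.787, -0.494); φ = arcsin(p_z) ≈ -29.62°, λ = atan2(p_y, p_x) ≈ -64.88°.

≈ lat -29.6°, lon -64.9°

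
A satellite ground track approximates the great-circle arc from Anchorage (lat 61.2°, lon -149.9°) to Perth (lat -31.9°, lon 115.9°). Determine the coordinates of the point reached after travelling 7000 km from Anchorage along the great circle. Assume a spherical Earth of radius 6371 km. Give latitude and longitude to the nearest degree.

The haversine formula gives a central angle δ ≈ 2.086 rad (119.5°) between the endpoints. The total great-circle distance is δ·R ≈ 2.086 × 6371 ≈ 13292 km, so the target fraction is f = 7000/13292 ≈ 0.527.
Interpolate at f ≈ 0.527 with slerp weights a = sin((1−f)δ)/sin δ ≈ 0.959, b = sin(fδ)/sin δ ≈ 1.024.
p = a·p₁ + b·p₂ ≈ (-0.780, 0.550, 0.300); φ = arcsin(p_z) ≈ 17.45°, λ = atan2(p_y, p_x) ≈ 144.79°.

≈ lat 17°, lon 145°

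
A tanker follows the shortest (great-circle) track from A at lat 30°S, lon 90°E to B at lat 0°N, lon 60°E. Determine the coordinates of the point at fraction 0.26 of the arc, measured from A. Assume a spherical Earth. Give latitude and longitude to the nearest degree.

≈ lat 23°S, lon 81°E

Convert each endpoint to a unit vector on the sphere (x = cos φ cos λ, y = cos φ sin λ, z = sin φ).
The central angle between the endpoints is δ = arccos(p₁·p₂) ≈ 0.723 rad (41.4°).
Interpolate at f = 0.26 with slerp weights a = sin((1−f)δ)/sin δ ≈ 0.771, b = sin(fδ)/sin δ ≈ 0.282.
p = a·p₁ + b·p₂ ≈ (0.141, 0.912, -0.385); φ = arcsin(p_z) ≈ -22.66°, λ = atan2(p_y, p_x) ≈ 81.20°.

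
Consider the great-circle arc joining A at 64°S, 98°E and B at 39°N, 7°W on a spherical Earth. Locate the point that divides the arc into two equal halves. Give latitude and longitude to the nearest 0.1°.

≈ 18.9°S, 25.5°E

Convert each endpoint to a unit vector on the sphere (x = cos φ cos λ, y = cos φ sin λ, z = sin φ).
The central angle between the endpoints is δ = arccos(p₁·p₂) ≈ 2.283 rad (130.8°).
Interpolate at f = 1/2 with slerp weights a = sin((1−f)δ)/sin δ ≈ 1.202, b = sin(fδ)/sin δ ≈ 1.202.
p = a·p₁ + b·p₂ ≈ (0.854, 0.408, -0.324); φ = arcsin(p_z) ≈ -18.90°, λ = atan2(p_y, p_x) ≈ 25.54°.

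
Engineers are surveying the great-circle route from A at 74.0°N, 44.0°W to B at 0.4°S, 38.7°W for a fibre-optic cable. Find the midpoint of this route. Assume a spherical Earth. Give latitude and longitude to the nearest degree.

From cos δ = sin φ₁ sin φ₂ + cos φ₁ cos φ₂ cos Δλ, the central angle is δ ≈ 1.300 rad (74.5°).
Interpolate at f = 1/2 with slerp weights a = sin((1−f)δ)/sin δ ≈ 0.628, b = sin(fδ)/sin δ ≈ 0.628.
p = a·p₁ + b·p₂ ≈ (0.615, -0.513, 0.599); φ = arcsin(p_z) ≈ 36.82°, λ = atan2(p_y, p_x) ≈ -39.84°.

≈ 37°N, 40°W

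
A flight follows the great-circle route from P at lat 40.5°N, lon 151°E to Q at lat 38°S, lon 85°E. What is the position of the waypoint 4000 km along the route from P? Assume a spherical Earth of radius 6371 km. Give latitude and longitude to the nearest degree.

Write both endpoints as unit vectors p₁, p₂ with components (cos φ cos λ, cos φ sin λ, sin φ).
The central angle between the endpoints is δ = arccos(p₁·p₂) ≈ 1.728 rad (99.0°). The total great-circle distance is δ·R ≈ 1.728 × 6371 ≈ 11006 km, so the target fraction is f = 4000/11006 ≈ 0.363.
Interpolate at f ≈ 0.363 with slerp weights a = sin((1−f)δ)/sin δ ≈ 0.902, b = sin(fδ)/sin δ ≈ 0.595.
p = a·p₁ + b·p₂ ≈ (-0.559, 0.799, 0.220); φ = arcsin(p_z) ≈ 12.70°, λ = atan2(p_y, p_x) ≈ 124.97°.

≈ lat 13°N, lon 125°E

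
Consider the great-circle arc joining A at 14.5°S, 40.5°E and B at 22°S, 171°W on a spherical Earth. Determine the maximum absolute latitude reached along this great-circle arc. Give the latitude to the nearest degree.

≈ 51°S

The great circle lies in the plane with unit normal n̂ = (p₁ × p₂)/|p₁ × p₂|.
Here n̂_z ≈ +0.633; the vertex latitude is φ_max = arccos|n̂_z| ≈ 50.7°.
Check via Clairaut: cos φ_max = |cos φ₁| · sin C = cos(14.5°)·sin(139.2°) ≈ 0.633, again giving ≈ 50.7°.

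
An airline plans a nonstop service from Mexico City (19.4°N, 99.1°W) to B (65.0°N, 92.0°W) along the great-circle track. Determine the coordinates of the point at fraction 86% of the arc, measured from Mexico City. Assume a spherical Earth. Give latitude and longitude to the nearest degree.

≈ (59°N, 94°W)

Write both endpoints as unit vectors p₁, p₂ with components (cos φ cos λ, cos φ sin λ, sin φ).
The central angle between the endpoints is δ = arccos(p₁·p₂) ≈ 0.800 rad (45.8°).
Interpolate at f = 0.86 with slerp weights a = sin((1−f)δ)/sin δ ≈ 0.156, b = sin(fδ)/sin δ ≈ 0.885.
p = a·p₁ + b·p₂ ≈ (-0.036, -0.519, 0.854); φ = arcsin(p_z) ≈ 58.65°, λ = atan2(p_y, p_x) ≈ -94.00°.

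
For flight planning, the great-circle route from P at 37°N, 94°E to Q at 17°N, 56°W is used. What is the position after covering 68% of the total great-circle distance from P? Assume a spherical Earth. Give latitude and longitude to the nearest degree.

From cos δ = sin φ₁ sin φ₂ + cos φ₁ cos φ₂ cos Δλ, the central angle is δ ≈ 2.078 rad (119.0°).
Interpolate at f = 0.68 with slerp weights a = sin((1−f)δ)/sin δ ≈ 0.706, b = sin(fδ)/sin δ ≈ 1.130.
p = a·p₁ + b·p₂ ≈ (0.565, -0.333, 0.755); φ = arcsin(p_z) ≈ 49.02°, λ = atan2(p_y, p_x) ≈ -30.55°.

≈ 49°N, 31°W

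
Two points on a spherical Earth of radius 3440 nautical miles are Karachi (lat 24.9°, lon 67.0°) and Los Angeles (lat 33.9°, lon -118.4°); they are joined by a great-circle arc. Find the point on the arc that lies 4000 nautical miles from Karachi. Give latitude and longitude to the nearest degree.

The haversine formula gives a central angle δ ≈ 2.111 rad (121.0°) between the endpoints. The total great-circle distance is δ·R ≈ 2.111 × 3440 ≈ 7263 nmi, so the target fraction is f = 4000/7263 ≈ 0.551.
Interpolate at f ≈ 0.551 with slerp weights a = sin((1−f)δ)/sin δ ≈ 0.948, b = sin(fδ)/sin δ ≈ 1.071.
p = a·p₁ + b·p₂ ≈ (-0.087, 0.010, 0.996); φ = arcsin(p_z) ≈ 84.99°, λ = atan2(p_y, p_x) ≈ 173.63°.

≈ lat 85°, lon 174°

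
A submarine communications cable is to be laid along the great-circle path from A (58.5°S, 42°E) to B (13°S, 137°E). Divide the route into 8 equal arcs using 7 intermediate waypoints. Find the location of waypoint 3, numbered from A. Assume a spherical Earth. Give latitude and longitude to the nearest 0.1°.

Write both endpoints as unit vectors p₁, p₂ with components (cos φ cos λ, cos φ sin λ, sin φ).
The central angle between the endpoints is δ = arccos(p₁·p₂) ≈ 1.423 rad (81.5°).
Interpolate at f = 3/8 with slerp weights a = sin((1−f)δ)/sin δ ≈ 0.785, b = sin(fδ)/sin δ ≈ 0.514.
p = a·p₁ + b·p₂ ≈ (-0.062, 0.616, -0.785); φ = arcsin(p_z) ≈ -51.74°, λ = atan2(p_y, p_x) ≈ 95.70°.

≈ (51.7°S, 95.7°E)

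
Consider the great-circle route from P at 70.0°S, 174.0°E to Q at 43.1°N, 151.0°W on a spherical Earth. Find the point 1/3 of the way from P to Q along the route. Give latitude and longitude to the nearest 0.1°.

≈ 33.0°S, 165.7°W

The haversine formula gives a central angle δ ≈ 2.024 rad (115.9°) between the endpoints.
Interpolate at f = 1/3 with slerp weights a = sin((1−f)δ)/sin δ ≈ 1.085, b = sin(fδ)/sin δ ≈ 0.695.
p = a·p₁ + b·p₂ ≈ (-0.813, -0.207, -0.545); φ = arcsin(p_z) ≈ -33.02°, λ = atan2(p_y, p_x) ≈ -165.70°.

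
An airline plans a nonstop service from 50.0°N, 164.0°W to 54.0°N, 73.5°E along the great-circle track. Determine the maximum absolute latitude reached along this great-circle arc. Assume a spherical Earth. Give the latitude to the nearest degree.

The great circle lies in the plane with unit normal n̂ = (p₁ × p₂)/|p₁ × p₂|.
Here n̂_z ≈ -0.351; the vertex latitude is φ_max = arccos|n̂_z| ≈ 69.5°.

≈ 69°N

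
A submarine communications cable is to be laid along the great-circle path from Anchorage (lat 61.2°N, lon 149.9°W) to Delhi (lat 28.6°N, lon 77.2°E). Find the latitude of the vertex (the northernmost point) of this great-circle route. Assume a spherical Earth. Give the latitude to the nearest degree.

The great circle lies in the plane with unit normal n̂ = (p₁ × p₂)/|p₁ × p₂|.
Here n̂_z ≈ -0.313; the vertex latitude is φ_max = arccos|n̂_z| ≈ 71.8°.
Check via Clairaut: cos φ_max = |cos φ₁| · sin C = cos(61.2°)·sin(40.5°) ≈ 0.313, again giving ≈ 71.8°.

≈ 72°N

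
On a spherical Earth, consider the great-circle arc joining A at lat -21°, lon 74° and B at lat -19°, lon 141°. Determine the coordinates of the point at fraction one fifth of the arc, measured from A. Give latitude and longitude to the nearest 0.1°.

≈ lat -22.9°, lon 87.3°

Convert each endpoint to a unit vector on the sphere (x = cos φ cos λ, y = cos φ sin λ, z = sin φ).
The central angle between the endpoints is δ = arccos(p₁·p₂) ≈ 1.091 rad (62.5°).
Interpolate at f = 1/5 with slerp weights a = sin((1−f)δ)/sin δ ≈ 0.864, b = sin(fδ)/sin δ ≈ 0.244.
p = a·p₁ + b·p₂ ≈ (0.043, 0.920, -0.389); φ = arcsin(p_z) ≈ -22.89°, λ = atan2(p_y, p_x) ≈ 87.33°.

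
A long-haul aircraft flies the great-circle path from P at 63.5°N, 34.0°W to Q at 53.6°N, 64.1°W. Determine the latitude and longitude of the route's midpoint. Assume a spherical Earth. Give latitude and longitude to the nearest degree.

≈ 59°N, 51°W

Write both endpoints as unit vectors p₁, p₂ with components (cos φ cos λ, cos φ sin λ, sin φ).
The central angle between the endpoints is δ = arccos(p₁·p₂) ≈ 0.319 rad (18.3°).
Interpolate at f = 1/2 with slerp weights a = sin((1−f)δ)/sin δ ≈ 0.506, b = sin(fδ)/sin δ ≈ 0.506.
p = a·p₁ + b·p₂ ≈ (0.319, -0.397, 0.861); φ = arcsin(p_z) ≈ 59.41°, λ = atan2(p_y, p_x) ≈ -51.23°.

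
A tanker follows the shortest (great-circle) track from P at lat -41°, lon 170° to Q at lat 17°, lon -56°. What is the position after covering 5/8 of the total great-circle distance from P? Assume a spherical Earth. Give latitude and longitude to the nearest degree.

≈ lat -17°, lon -93°

From cos δ = sin φ₁ sin φ₂ + cos φ₁ cos φ₂ cos Δλ, the central angle is δ ≈ 2.337 rad (133.9°).
Interpolate at f = 5/8 with slerp weights a = sin((1−f)δ)/sin δ ≈ 1.066, b = sin(fδ)/sin δ ≈ 1.379.
p = a·p₁ + b·p₂ ≈ (-0.055, -0.954, -0.296); φ = arcsin(p_z) ≈ -17.23°, λ = atan2(p_y, p_x) ≈ -93.29°.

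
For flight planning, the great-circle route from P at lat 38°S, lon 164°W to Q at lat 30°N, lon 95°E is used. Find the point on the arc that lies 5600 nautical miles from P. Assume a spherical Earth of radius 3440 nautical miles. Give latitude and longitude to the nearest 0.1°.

The haversine formula gives a central angle δ ≈ 2.024 rad (116.0°) between the endpoints. The total great-circle distance is δ·R ≈ 2.024 × 3440 ≈ 6963 nmi, so the target fraction is f = 5600/6963 ≈ 0.804.
Interpolate at f ≈ 0.804 with slerp weights a = sin((1−f)δ)/sin δ ≈ 0.429, b = sin(fδ)/sin δ ≈ 1.111.
p = a·p₁ + b·p₂ ≈ (-0.409, 0.865, 0.291); φ = arcsin(p_z) ≈ 16.91°, λ = atan2(p_y, p_x) ≈ 115.31°.

≈ lat 16.9°N, lon 115.3°E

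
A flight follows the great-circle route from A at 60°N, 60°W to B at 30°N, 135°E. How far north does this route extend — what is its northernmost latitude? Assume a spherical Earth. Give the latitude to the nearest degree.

The great circle lies in the plane with unit normal n̂ = (p₁ × p₂)/|p₁ × p₂|.
Here n̂_z ≈ -0.112; the vertex latitude is φ_max = arccos|n̂_z| ≈ 83.6°.
Check via Clairaut: cos φ_max = |cos φ₁| · sin C = cos(60.0°)·sin(13.0°) ≈ 0.112, again giving ≈ 83.6°.

≈ 84°N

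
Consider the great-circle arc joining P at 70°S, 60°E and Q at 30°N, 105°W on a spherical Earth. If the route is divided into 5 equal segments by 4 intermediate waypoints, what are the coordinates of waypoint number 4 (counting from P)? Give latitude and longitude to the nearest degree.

The haversine formula gives a central angle δ ≈ 2.428 rad (139.1°) between the endpoints.
Interpolate at f = 4/5 with slerp weights a = sin((1−f)δ)/sin δ ≈ 0.713, b = sin(fδ)/sin δ ≈ 1.423.
p = a·p₁ + b·p₂ ≈ (-0.197, -0.979, 0.042); φ = arcsin(p_z) ≈ 2.39°, λ = atan2(p_y, p_x) ≈ -101.38°.

≈ 2°N, 101°W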